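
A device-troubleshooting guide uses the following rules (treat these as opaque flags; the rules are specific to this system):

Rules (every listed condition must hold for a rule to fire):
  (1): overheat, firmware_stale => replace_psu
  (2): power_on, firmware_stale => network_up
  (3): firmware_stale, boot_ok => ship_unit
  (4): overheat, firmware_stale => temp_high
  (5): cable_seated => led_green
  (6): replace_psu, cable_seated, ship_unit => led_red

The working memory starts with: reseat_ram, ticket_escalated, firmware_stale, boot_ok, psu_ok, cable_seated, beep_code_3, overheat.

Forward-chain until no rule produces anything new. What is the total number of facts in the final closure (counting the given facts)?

13

Round 1 — (1), (3), (4), (5), derive replace_psu, ship_unit, temp_high, led_green.
Round 2 — (6), derive led_red.
Closure: {beep_code_3, boot_ok, cable_seated, firmware_stale, led_green, led_red, overheat, psu_ok, replace_psu, reseat_ram, ship_unit, temp_high, ticket_escalated} — 13 facts.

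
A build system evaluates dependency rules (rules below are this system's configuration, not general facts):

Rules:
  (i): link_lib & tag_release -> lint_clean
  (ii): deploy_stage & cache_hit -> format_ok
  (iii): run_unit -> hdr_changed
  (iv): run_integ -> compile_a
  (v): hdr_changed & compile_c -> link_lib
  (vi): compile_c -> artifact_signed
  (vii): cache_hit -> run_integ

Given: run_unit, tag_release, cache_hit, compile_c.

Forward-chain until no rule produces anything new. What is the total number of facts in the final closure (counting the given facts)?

10

Round 1 — (iii), (vi), (vii), derive hdr_changed, artifact_signed, run_integ.
Round 2 — (iv), (v), derive compile_a, link_lib.
Round 3 — (i), derive lint_clean.
Closure: {artifact_signed, cache_hit, compile_a, compile_c, hdr_changed, link_lib, lint_clean, run_integ, run_unit, tag_release} — 10 facts.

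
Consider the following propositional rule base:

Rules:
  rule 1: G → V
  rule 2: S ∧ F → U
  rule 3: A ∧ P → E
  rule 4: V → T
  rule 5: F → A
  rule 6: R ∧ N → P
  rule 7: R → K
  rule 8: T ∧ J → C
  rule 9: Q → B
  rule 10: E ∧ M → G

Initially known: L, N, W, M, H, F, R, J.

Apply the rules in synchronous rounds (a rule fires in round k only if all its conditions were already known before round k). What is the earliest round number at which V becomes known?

4

Round 1: rule 5 [F → A]; rule 6 [R ∧ N → P]; rule 7 [R → K]. Adds A, P, K.
Round 2: rule 3 [A ∧ P → E]. Adds E.
Round 3: rule 10 [E ∧ M → G]. Adds G.
Round 4: rule 1 [G → V]. Adds V.
V first appears in round 4.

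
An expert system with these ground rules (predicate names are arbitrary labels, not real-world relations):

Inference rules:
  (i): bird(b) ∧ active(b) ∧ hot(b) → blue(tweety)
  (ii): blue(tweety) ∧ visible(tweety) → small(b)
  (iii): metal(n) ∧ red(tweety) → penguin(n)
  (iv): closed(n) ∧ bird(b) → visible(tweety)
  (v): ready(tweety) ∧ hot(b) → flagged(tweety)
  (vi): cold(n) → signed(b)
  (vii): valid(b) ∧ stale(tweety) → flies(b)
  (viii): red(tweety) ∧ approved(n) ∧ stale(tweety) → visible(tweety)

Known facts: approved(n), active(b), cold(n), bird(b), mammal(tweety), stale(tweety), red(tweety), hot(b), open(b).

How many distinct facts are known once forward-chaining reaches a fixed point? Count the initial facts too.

Round 1: (i) [bird(b) ∧ active(b) ∧ hot(b) → blue(tweety)]; (vi) [cold(n) → signed(b)]; (viii) [red(tweety) ∧ approved(n) ∧ stale(tweety) → visible(tweety)]. New: blue(tweety), signed(b), visible(tweety).
Round 2: (ii) [blue(tweety) ∧ visible(tweety) → small(b)]. New: small(b).
Closure: {active(b), approved(n), bird(b), blue(tweety), cold(n), hot(b), mammal(tweety), open(b), red(tweety), signed(b), small(b), stale(tweety), visible(tweety)} — 13 facts.

13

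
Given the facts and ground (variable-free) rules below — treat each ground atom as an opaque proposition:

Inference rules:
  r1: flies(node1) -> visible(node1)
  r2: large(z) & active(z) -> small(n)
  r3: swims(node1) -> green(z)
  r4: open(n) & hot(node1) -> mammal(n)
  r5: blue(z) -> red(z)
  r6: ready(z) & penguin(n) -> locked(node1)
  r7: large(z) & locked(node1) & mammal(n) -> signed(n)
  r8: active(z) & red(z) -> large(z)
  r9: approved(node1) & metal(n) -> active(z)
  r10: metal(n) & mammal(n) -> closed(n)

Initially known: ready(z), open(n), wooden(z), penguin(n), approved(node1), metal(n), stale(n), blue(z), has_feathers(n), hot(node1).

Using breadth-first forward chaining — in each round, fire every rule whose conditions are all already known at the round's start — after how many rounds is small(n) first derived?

3

Round 1: r4 [open(n) & hot(node1) -> mammal(n)]; r5 [blue(z) -> red(z)]; r6 [ready(z) & penguin(n) -> locked(node1)]; r9 [approved(node1) & metal(n) -> active(z)]. New: mammal(n), red(z), locked(node1), active(z).
Round 2: r8 [active(z) & red(z) -> large(z)]; r10 [metal(n) & mammal(n) -> closed(n)]. New: large(z), closed(n).
Round 3: r2 [large(z) & active(z) -> small(n)]; r7 [large(z) & locked(node1) & mammal(n) -> signed(n)]. New: small(n), signed(n).
small(n) first appears in round 3.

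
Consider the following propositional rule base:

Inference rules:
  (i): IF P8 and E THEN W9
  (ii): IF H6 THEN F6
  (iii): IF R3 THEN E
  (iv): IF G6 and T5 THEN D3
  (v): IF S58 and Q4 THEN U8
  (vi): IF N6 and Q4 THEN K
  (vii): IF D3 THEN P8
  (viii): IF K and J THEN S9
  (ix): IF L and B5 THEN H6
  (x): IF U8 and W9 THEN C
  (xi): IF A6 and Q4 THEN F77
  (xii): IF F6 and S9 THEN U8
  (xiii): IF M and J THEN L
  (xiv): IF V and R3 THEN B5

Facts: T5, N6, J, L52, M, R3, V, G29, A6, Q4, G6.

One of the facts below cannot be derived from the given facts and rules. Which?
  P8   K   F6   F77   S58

Round 1 — (iii), (iv), (vi), (xi), (xiii), (xiv), derive E, D3, K, F77, L, B5.
Round 2 — (vii), (viii), (ix), derive P8, S9, H6.
Round 3 — (i), (ii), derive W9, F6.
Round 4 — (xii), derive U8.
Round 5 — (x), derive C.
Derived: P8 (round 2), F77 (round 1), F6 (round 3), K (round 1). S58 never appears in any round.

S58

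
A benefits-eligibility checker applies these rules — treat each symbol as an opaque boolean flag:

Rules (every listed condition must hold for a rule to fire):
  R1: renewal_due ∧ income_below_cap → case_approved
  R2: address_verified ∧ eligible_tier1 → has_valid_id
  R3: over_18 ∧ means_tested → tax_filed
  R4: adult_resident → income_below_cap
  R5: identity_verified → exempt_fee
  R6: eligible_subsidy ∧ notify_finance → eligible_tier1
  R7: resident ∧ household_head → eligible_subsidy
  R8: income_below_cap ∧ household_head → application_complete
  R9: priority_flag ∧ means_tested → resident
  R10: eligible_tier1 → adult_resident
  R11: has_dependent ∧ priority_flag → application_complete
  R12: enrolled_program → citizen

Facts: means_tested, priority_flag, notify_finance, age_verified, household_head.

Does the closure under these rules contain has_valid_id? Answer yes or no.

no

Round 1 fires R9, giving resident.
Round 2 fires R7, giving eligible_subsidy.
Round 3 fires R6, giving eligible_tier1.
Round 4 fires R10, giving adult_resident.
Round 5 fires R4, giving income_below_cap.
Round 6 fires R8, giving application_complete.
Fixed point reached. has_valid_id is concluded only by R2; R2 needs address_verified (never derived).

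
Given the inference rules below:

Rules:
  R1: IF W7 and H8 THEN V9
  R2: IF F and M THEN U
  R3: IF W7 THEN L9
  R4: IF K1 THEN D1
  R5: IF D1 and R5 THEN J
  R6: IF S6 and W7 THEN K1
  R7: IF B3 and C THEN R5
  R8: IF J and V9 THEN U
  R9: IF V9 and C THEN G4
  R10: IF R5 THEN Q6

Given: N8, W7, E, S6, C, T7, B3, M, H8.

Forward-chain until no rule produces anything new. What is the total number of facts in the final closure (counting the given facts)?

18

Round 1: R1 [IF W7 and H8 THEN V9]; R3 [IF W7 THEN L9]; R6 [IF S6 and W7 THEN K1]; R7 [IF B3 and C THEN R5]. Adds V9, L9, K1, R5.
Round 2: R4 [IF K1 THEN D1]; R9 [IF V9 and C THEN G4]; R10 [IF R5 THEN Q6]. Adds D1, G4, Q6.
Round 3: R5 [IF D1 and R5 THEN J]. Adds J.
Round 4: R8 [IF J and V9 THEN U]. Adds U.
Closure: {B3, C, D1, E, G4, H8, J, K1, L9, M, N8, Q6, R5, S6, T7, U, V9, W7} — 18 facts.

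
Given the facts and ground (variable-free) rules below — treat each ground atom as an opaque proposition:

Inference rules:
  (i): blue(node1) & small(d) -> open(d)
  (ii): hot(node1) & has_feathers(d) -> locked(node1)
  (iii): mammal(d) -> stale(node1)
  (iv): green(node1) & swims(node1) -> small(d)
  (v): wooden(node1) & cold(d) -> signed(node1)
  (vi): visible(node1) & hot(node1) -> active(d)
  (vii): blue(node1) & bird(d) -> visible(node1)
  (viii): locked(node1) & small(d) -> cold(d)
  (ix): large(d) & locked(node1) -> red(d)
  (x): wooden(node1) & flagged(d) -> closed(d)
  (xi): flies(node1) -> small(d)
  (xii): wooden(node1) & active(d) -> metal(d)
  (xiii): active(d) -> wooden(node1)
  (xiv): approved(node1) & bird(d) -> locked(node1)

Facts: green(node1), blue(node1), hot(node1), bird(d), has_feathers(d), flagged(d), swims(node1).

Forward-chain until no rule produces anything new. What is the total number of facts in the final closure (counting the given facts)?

17

Round 1 fires (ii), (iv), (vii), giving locked(node1), small(d), visible(node1).
Round 2 fires (i), (vi), (viii), giving open(d), active(d), cold(d).
Round 3 fires (xiii), giving wooden(node1).
Round 4 fires (v), (x), (xii), giving signed(node1), closed(d), metal(d).
Closure: {active(d), bird(d), blue(node1), closed(d), cold(d), flagged(d), green(node1), has_feathers(d), hot(node1), locked(node1), metal(d), open(d), signed(node1), small(d), swims(node1), visible(node1), wooden(node1)} — 17 facts.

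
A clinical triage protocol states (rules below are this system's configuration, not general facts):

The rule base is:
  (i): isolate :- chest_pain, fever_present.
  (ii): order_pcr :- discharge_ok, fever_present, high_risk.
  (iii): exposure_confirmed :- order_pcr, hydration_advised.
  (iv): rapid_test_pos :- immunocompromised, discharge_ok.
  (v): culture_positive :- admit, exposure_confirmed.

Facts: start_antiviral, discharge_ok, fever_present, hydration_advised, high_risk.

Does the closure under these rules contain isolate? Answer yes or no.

no

[1] (ii) [order_pcr :- discharge_ok, fever_present, high_risk.]. ⇒ new: order_pcr.
[2] (iii) [exposure_confirmed :- order_pcr, hydration_advised.]. ⇒ new: exposure_confirmed.
Fixed point reached. isolate is concluded only by (i); (i) needs chest_pain (never derived).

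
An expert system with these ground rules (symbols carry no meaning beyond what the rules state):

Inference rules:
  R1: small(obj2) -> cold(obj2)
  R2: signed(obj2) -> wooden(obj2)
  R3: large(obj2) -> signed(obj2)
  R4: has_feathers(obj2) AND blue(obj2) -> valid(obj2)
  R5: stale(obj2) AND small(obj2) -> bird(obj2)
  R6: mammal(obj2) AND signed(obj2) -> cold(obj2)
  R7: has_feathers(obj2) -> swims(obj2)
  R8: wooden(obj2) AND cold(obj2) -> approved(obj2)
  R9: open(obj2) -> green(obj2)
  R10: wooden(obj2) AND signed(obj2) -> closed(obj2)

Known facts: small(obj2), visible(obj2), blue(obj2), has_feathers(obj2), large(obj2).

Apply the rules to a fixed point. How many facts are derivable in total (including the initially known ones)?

12

Round 1 fires R1, R3, R4, R7, giving cold(obj2), signed(obj2), valid(obj2), swims(obj2).
Round 2 fires R2, giving wooden(obj2).
Round 3 fires R8, R10, giving approved(obj2), closed(obj2).
Closure: {approved(obj2), blue(obj2), closed(obj2), cold(obj2), has_feathers(obj2), large(obj2), signed(obj2), small(obj2), swims(obj2), valid(obj2), visible(obj2), wooden(obj2)} — 12 facts.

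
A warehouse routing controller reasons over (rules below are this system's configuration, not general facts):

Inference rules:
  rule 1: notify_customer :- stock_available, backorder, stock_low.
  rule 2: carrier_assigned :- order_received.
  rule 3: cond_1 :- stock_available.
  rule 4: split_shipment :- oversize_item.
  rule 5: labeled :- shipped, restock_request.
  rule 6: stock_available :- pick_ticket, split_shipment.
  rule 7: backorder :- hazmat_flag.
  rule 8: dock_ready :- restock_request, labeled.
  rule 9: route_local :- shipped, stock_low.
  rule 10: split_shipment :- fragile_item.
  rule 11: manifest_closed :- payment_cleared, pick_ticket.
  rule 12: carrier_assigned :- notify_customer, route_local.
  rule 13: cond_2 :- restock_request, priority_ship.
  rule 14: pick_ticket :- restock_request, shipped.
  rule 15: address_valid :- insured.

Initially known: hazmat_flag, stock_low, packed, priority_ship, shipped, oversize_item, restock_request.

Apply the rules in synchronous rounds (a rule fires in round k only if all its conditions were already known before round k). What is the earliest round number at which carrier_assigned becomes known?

Round 1 fires rule 4, rule 5, rule 7, rule 9, rule 13, rule 14, giving split_shipment, labeled, backorder, route_local, cond_2, pick_ticket.
Round 2 fires rule 6, rule 8, giving stock_available, dock_ready.
Round 3 fires rule 1, rule 3, giving notify_customer, cond_1.
Round 4 fires rule 12, giving carrier_assigned.
carrier_assigned first appears in round 4.

4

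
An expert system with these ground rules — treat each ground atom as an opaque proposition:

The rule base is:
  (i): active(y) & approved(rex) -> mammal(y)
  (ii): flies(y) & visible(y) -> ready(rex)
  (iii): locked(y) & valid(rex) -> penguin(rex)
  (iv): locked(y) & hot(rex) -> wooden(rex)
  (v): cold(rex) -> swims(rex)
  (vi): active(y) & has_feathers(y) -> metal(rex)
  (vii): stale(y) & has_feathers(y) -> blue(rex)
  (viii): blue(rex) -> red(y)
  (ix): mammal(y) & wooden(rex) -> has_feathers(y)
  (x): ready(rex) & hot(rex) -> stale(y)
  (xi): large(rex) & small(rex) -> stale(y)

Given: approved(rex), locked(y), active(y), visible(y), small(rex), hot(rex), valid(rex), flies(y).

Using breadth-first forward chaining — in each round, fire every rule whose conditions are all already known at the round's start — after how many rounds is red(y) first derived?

4

Round 1 — (i), (ii), (iii), (iv), derive mammal(y), ready(rex), penguin(rex), wooden(rex).
Round 2 — (ix), (x), derive has_feathers(y), stale(y).
Round 3 — (vi), (vii), derive metal(rex), blue(rex).
Round 4 — (viii), derive red(y).
red(y) first appears in round 4.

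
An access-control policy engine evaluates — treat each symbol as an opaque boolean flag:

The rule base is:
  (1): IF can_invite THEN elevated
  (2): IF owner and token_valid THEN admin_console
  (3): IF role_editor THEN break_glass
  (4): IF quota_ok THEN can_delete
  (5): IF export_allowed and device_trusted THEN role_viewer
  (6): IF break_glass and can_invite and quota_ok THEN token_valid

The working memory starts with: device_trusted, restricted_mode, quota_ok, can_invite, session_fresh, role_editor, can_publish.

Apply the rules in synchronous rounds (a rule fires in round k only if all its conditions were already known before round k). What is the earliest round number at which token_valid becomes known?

2

Round 1: (1) [IF can_invite THEN elevated]; (3) [IF role_editor THEN break_glass]; (4) [IF quota_ok THEN can_delete]. New: elevated, break_glass, can_delete.
Round 2: (6) [IF break_glass and can_invite and quota_ok THEN token_valid]. New: token_valid.
token_valid first appears in round 2.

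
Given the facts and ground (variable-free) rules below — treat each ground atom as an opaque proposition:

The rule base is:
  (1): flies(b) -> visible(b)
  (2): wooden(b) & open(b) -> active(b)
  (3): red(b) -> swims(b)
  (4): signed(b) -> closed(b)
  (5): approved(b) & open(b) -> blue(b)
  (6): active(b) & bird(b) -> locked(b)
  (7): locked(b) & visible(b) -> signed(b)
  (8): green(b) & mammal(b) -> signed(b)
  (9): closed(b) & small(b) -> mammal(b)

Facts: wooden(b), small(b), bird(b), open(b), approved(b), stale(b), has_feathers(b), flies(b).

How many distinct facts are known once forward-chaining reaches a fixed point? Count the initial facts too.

[1] (1) [flies(b) -> visible(b)]; (2) [wooden(b) & open(b) -> active(b)]; (5) [approved(b) & open(b) -> blue(b)]. ⇒ new: visible(b), active(b), blue(b).
[2] (6) [active(b) & bird(b) -> locked(b)]. ⇒ new: locked(b).
[3] (7) [locked(b) & visible(b) -> signed(b)]. ⇒ new: signed(b).
[4] (4) [signed(b) -> closed(b)]. ⇒ new: closed(b).
[5] (9) [closed(b) & small(b) -> mammal(b)]. ⇒ new: mammal(b).
Closure: {active(b), approved(b), bird(b), blue(b), closed(b), flies(b), has_feathers(b), locked(b), mammal(b), open(b), signed(b), small(b), stale(b), visible(b), wooden(b)} — 15 facts.

15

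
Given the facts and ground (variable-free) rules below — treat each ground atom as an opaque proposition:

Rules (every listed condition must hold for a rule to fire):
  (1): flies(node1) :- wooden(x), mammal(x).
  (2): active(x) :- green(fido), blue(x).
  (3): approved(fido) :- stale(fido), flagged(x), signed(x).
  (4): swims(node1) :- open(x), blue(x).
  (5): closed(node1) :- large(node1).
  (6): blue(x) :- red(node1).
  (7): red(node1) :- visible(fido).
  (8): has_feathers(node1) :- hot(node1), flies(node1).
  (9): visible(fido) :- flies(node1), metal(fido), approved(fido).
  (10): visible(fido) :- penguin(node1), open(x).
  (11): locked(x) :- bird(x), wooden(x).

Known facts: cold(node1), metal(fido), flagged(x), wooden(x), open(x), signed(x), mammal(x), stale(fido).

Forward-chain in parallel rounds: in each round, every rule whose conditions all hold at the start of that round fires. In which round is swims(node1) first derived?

5

Round 1: (1) [flies(node1) :- wooden(x), mammal(x).]; (3) [approved(fido) :- stale(fido), flagged(x), signed(x).]. Adds flies(node1), approved(fido).
Round 2: (9) [visible(fido) :- flies(node1), metal(fido), approved(fido).]. Adds visible(fido).
Round 3: (7) [red(node1) :- visible(fido).]. Adds red(node1).
Round 4: (6) [blue(x) :- red(node1).]. Adds blue(x).
Round 5: (4) [swims(node1) :- open(x), blue(x).]. Adds swims(node1).
swims(node1) first appears in round 5.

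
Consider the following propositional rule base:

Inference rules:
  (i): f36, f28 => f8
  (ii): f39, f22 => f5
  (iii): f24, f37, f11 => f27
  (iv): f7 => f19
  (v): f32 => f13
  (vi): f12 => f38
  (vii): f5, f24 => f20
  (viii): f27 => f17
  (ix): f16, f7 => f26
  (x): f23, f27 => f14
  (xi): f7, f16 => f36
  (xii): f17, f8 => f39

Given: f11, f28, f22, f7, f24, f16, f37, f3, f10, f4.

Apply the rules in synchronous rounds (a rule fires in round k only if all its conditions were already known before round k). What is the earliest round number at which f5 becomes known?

4

[1] (iii) [f24, f37, f11 => f27]; (iv) [f7 => f19]; (ix) [f16, f7 => f26]; (xi) [f7, f16 => f36]. ⇒ new: f27, f19, f26, f36.
[2] (i) [f36, f28 => f8]; (viii) [f27 => f17]. ⇒ new: f8, f17.
[3] (xii) [f17, f8 => f39]. ⇒ new: f39.
[4] (ii) [f39, f22 => f5]. ⇒ new: f5.
f5 first appears in round 4.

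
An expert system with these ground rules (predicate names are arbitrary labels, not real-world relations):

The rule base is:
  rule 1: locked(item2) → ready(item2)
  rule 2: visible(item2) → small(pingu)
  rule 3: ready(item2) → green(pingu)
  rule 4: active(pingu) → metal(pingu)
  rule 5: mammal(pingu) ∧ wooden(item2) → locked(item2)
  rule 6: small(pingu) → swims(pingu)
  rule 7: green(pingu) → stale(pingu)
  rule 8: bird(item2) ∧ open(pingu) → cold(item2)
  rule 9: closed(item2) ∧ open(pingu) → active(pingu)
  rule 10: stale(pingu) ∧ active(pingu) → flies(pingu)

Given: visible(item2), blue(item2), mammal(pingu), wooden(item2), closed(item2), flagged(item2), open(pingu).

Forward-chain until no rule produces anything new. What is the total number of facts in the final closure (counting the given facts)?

Round 1 fires rule 2, rule 5, rule 9, giving small(pingu), locked(item2), active(pingu).
Round 2 fires rule 1, rule 4, rule 6, giving ready(item2), metal(pingu), swims(pingu).
Round 3 fires rule 3, giving green(pingu).
Round 4 fires rule 7, giving stale(pingu).
Round 5 fires rule 10, giving flies(pingu).
Closure: {active(pingu), blue(item2), closed(item2), flagged(item2), flies(pingu), green(pingu), locked(item2), mammal(pingu), metal(pingu), open(pingu), ready(item2), small(pingu), stale(pingu), swims(pingu), visible(item2), wooden(item2)} — 16 facts.

16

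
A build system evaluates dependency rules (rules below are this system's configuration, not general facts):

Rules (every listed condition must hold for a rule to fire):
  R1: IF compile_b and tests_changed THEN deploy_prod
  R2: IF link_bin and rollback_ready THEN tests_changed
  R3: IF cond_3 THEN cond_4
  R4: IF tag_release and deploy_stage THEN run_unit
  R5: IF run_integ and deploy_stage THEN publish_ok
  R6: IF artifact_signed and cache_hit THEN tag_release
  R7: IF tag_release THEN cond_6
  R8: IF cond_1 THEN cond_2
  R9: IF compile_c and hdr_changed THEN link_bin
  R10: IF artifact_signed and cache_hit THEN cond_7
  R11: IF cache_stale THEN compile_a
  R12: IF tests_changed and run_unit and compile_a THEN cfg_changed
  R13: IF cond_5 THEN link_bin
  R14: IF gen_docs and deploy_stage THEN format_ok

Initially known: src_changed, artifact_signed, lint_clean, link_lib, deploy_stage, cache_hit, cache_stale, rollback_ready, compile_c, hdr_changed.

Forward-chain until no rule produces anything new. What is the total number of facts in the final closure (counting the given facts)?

18

Round 1: R6 [IF artifact_signed and cache_hit THEN tag_release]; R9 [IF compile_c and hdr_changed THEN link_bin]; R10 [IF artifact_signed and cache_hit THEN cond_7]; R11 [IF cache_stale THEN compile_a]. Adds tag_release, link_bin, cond_7, compile_a.
Round 2: R2 [IF link_bin and rollback_ready THEN tests_changed]; R4 [IF tag_release and deploy_stage THEN run_unit]; R7 [IF tag_release THEN cond_6]. Adds tests_changed, run_unit, cond_6.
Round 3: R12 [IF tests_changed and run_unit and compile_a THEN cfg_changed]. Adds cfg_changed.
Closure: {artifact_signed, cache_hit, cache_stale, cfg_changed, compile_a, compile_c, cond_6, cond_7, deploy_stage, hdr_changed, link_bin, link_lib, lint_clean, rollback_ready, run_unit, src_changed, tag_release, tests_changed} — 18 facts.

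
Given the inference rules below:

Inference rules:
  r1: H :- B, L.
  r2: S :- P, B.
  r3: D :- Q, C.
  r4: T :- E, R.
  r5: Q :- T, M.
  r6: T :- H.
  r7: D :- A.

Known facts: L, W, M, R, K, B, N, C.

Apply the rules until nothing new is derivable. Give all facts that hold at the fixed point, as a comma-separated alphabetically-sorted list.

Round 1 — r1, derive H.
Round 2 — r6, derive T.
Round 3 — r5, derive Q.
Round 4 — r3, derive D.

B, C, D, H, K, L, M, N, Q, R, T, W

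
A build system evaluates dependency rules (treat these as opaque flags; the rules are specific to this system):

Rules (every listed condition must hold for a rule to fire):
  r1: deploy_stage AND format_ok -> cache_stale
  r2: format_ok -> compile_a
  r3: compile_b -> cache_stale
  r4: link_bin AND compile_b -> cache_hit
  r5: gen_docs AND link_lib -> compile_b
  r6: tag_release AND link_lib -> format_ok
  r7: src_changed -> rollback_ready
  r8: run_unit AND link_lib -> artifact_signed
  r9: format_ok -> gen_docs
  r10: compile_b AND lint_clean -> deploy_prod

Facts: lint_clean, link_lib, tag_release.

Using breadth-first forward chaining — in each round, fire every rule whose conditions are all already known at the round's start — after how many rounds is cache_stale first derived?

Round 1 — r6, derive format_ok.
Round 2 — r2, r9, derive compile_a, gen_docs.
Round 3 — r5, derive compile_b.
Round 4 — r3, r10, derive cache_stale, deploy_prod.
cache_stale first appears in round 4.

4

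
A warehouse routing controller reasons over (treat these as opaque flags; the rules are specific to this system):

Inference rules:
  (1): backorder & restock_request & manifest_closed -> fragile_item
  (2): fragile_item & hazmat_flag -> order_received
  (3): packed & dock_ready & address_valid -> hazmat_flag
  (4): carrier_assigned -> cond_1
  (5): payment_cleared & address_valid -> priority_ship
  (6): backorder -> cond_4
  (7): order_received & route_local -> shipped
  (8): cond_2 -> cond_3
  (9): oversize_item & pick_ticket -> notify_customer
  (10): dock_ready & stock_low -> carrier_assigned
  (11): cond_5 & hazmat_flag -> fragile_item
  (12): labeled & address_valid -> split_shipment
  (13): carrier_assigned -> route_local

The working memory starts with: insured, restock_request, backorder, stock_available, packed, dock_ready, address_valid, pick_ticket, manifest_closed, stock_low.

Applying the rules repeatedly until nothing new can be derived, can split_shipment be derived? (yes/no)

Round 1: (1) [backorder & restock_request & manifest_closed -> fragile_item]; (3) [packed & dock_ready & address_valid -> hazmat_flag]; (6) [backorder -> cond_4]; (10) [dock_ready & stock_low -> carrier_assigned]. New: fragile_item, hazmat_flag, cond_4, carrier_assigned.
Round 2: (2) [fragile_item & hazmat_flag -> order_received]; (4) [carrier_assigned -> cond_1]; (13) [carrier_assigned -> route_local]. New: order_received, cond_1, route_local.
Round 3: (7) [order_received & route_local -> shipped]. New: shipped.
Fixed point reached. split_shipment is concluded only by (12); (12) needs labeled (never derived).

no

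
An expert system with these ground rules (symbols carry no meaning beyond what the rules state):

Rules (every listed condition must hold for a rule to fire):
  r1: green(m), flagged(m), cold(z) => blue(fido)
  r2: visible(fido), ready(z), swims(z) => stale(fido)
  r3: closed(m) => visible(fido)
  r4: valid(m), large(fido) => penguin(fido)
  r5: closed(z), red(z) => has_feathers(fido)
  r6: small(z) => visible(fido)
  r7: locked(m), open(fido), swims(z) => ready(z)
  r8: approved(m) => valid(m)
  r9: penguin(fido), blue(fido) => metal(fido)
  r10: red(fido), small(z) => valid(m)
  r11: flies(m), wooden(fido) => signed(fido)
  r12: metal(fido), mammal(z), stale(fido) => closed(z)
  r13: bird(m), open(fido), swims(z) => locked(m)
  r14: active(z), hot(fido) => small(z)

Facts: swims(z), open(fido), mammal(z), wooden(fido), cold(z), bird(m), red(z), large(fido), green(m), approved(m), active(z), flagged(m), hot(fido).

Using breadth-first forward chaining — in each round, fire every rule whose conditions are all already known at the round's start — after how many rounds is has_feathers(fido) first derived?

Round 1 — r1, r8, r13, r14, derive blue(fido), valid(m), locked(m), small(z).
Round 2 — r4, r6, r7, derive penguin(fido), visible(fido), ready(z).
Round 3 — r2, r9, derive stale(fido), metal(fido).
Round 4 — r12, derive closed(z).
Round 5 — r5, derive has_feathers(fido).
has_feathers(fido) first appears in round 5.

5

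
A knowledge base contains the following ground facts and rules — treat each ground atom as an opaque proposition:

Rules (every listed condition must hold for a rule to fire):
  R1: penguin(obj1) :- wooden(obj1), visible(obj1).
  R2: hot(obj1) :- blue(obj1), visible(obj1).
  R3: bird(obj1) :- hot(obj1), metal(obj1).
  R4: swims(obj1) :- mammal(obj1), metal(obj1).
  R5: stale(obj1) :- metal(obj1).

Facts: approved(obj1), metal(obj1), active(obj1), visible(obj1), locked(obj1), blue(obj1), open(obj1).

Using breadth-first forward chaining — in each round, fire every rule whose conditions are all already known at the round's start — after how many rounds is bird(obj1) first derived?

Round 1: R2 [hot(obj1) :- blue(obj1), visible(obj1).]; R5 [stale(obj1) :- metal(obj1).]. New: hot(obj1), stale(obj1).
Round 2: R3 [bird(obj1) :- hot(obj1), metal(obj1).]. New: bird(obj1).
bird(obj1) first appears in round 2.

2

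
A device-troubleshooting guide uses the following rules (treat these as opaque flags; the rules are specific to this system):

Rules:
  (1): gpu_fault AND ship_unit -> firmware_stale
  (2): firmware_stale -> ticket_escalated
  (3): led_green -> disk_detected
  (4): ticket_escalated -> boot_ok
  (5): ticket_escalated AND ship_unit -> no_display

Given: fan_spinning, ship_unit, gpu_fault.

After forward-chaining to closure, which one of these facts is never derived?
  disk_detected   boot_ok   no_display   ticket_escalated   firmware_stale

disk_detected

Round 1: (1) [gpu_fault AND ship_unit -> firmware_stale]. New: firmware_stale.
Round 2: (2) [firmware_stale -> ticket_escalated]. New: ticket_escalated.
Round 3: (4) [ticket_escalated -> boot_ok]; (5) [ticket_escalated AND ship_unit -> no_display]. New: boot_ok, no_display.
Derived: ticket_escalated (round 2), no_display (round 3), boot_ok (round 3), firmware_stale (round 1). disk_detected never appears in any round.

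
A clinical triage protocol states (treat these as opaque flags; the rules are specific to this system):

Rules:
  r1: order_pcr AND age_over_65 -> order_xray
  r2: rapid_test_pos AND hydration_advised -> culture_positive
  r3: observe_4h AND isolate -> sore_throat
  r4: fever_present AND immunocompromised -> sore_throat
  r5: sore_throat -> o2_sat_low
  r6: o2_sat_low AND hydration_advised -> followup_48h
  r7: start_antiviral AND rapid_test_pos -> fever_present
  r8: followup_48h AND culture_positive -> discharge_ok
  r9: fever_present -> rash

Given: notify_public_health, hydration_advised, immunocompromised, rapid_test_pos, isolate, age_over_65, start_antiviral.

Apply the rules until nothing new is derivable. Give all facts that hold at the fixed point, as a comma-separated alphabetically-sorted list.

age_over_65, culture_positive, discharge_ok, fever_present, followup_48h, hydration_advised, immunocompromised, isolate, notify_public_health, o2_sat_low, rapid_test_pos, rash, sore_throat, start_antiviral

Round 1: r2 [rapid_test_pos AND hydration_advised -> culture_positive]; r7 [start_antiviral AND rapid_test_pos -> fever_present]. New: culture_positive, fever_present.
Round 2: r4 [fever_present AND immunocompromised -> sore_throat]; r9 [fever_present -> rash]. New: sore_throat, rash.
Round 3: r5 [sore_throat -> o2_sat_low]. New: o2_sat_low.
Round 4: r6 [o2_sat_low AND hydration_advised -> followup_48h]. New: followup_48h.
Round 5: r8 [followup_48h AND culture_positive -> discharge_ok]. New: discharge_ok.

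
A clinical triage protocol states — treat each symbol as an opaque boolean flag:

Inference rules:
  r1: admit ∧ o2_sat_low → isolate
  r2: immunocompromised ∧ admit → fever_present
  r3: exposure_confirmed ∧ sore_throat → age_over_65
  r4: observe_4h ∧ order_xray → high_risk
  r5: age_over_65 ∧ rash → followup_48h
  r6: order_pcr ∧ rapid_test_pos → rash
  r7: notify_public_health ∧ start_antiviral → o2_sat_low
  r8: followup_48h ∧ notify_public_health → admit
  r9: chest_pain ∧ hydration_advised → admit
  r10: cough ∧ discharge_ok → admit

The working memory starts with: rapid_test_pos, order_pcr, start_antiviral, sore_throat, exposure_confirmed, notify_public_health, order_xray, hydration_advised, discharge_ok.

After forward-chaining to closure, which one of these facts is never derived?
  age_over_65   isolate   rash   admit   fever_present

fever_present

[1] r3 [exposure_confirmed ∧ sore_throat → age_over_65]; r6 [order_pcr ∧ rapid_test_pos → rash]; r7 [notify_public_health ∧ start_antiviral → o2_sat_low]. ⇒ new: age_over_65, rash, o2_sat_low.
[2] r5 [age_over_65 ∧ rash → followup_48h]. ⇒ new: followup_48h.
[3] r8 [followup_48h ∧ notify_public_health → admit]. ⇒ new: admit.
[4] r1 [admit ∧ o2_sat_low → isolate]. ⇒ new: isolate.
Derived: rash (round 1), age_over_65 (round 1), isolate (round 4), admit (round 3). fever_present never appears in any round.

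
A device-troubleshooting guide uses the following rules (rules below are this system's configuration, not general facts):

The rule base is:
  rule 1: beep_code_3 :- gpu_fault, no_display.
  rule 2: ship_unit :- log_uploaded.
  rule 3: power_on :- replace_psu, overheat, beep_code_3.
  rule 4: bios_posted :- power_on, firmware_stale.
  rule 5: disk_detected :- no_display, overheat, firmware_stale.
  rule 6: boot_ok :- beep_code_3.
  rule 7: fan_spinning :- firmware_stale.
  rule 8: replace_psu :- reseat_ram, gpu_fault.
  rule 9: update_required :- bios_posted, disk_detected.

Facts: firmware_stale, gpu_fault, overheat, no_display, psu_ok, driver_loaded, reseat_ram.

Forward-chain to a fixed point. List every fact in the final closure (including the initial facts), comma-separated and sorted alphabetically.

Round 1: rule 1 [beep_code_3 :- gpu_fault, no_display.]; rule 5 [disk_detected :- no_display, overheat, firmware_stale.]; rule 7 [fan_spinning :- firmware_stale.]; rule 8 [replace_psu :- reseat_ram, gpu_fault.]. New: beep_code_3, disk_detected, fan_spinning, replace_psu.
Round 2: rule 3 [power_on :- replace_psu, overheat, beep_code_3.]; rule 6 [boot_ok :- beep_code_3.]. New: power_on, boot_ok.
Round 3: rule 4 [bios_posted :- power_on, firmware_stale.]. New: bios_posted.
Round 4: rule 9 [update_required :- bios_posted, disk_detected.]. New: update_required.

beep_code_3, bios_posted, boot_ok, disk_detected, driver_loaded, fan_spinning, firmware_stale, gpu_fault, no_display, overheat, power_on, psu_ok, replace_psu, reseat_ram, update_required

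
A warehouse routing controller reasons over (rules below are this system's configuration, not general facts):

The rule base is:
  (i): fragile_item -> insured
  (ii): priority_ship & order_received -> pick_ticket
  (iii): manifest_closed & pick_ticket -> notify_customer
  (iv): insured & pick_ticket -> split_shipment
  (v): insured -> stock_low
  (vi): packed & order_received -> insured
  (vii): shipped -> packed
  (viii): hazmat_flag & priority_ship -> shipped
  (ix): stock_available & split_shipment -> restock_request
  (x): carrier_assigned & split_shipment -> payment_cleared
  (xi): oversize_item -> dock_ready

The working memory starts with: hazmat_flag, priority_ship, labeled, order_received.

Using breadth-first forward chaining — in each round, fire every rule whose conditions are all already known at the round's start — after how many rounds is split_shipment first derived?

4

Round 1 fires (ii), (viii), giving pick_ticket, shipped.
Round 2 fires (vii), giving packed.
Round 3 fires (vi), giving insured.
Round 4 fires (iv), (v), giving split_shipment, stock_low.
split_shipment first appears in round 4.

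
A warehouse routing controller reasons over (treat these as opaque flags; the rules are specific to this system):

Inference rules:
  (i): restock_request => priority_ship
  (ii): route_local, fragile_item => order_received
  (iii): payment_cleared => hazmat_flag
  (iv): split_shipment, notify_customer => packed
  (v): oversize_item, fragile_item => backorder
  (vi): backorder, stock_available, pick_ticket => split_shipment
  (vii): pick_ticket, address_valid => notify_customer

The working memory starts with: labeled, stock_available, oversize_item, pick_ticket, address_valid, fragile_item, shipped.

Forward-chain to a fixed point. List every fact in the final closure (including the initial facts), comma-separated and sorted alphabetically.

Round 1: (v) [oversize_item, fragile_item => backorder]; (vii) [pick_ticket, address_valid => notify_customer]. Adds backorder, notify_customer.
Round 2: (vi) [backorder, stock_available, pick_ticket => split_shipment]. Adds split_shipment.
Round 3: (iv) [split_shipment, notify_customer => packed]. Adds packed.

address_valid, backorder, fragile_item, labeled, notify_customer, oversize_item, packed, pick_ticket, shipped, split_shipment, stock_available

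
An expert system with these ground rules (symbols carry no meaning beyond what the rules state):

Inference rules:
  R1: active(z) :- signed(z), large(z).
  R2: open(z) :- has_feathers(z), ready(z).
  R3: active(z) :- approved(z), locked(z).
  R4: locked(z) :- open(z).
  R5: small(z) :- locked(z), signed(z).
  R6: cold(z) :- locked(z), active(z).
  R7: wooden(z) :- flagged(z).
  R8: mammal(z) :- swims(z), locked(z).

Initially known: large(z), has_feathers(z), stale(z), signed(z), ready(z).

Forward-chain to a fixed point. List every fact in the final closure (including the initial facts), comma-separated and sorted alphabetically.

active(z), cold(z), has_feathers(z), large(z), locked(z), open(z), ready(z), signed(z), small(z), stale(z)

[1] R1 [active(z) :- signed(z), large(z).]; R2 [open(z) :- has_feathers(z), ready(z).]. ⇒ new: active(z), open(z).
[2] R4 [locked(z) :- open(z).]. ⇒ new: locked(z).
[3] R5 [small(z) :- locked(z), signed(z).]; R6 [cold(z) :- locked(z), active(z).]. ⇒ new: small(z), cold(z).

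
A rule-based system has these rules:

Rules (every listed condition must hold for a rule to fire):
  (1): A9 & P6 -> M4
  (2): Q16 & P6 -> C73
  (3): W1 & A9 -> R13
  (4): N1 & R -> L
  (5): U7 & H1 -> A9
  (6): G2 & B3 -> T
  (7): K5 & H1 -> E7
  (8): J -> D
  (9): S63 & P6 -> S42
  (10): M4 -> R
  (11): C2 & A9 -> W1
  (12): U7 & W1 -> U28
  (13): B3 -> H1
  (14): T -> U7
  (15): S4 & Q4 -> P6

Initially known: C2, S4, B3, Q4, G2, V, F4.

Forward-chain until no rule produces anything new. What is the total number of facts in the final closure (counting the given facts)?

Round 1: (6) [G2 & B3 -> T]; (13) [B3 -> H1]; (15) [S4 & Q4 -> P6]. New: T, H1, P6.
Round 2: (14) [T -> U7]. New: U7.
Round 3: (5) [U7 & H1 -> A9]. New: A9.
Round 4: (1) [A9 & P6 -> M4]; (11) [C2 & A9 -> W1]. New: M4, W1.
Round 5: (3) [W1 & A9 -> R13]; (10) [M4 -> R]; (12) [U7 & W1 -> U28]. New: R13, R, U28.
Closure: {A9, B3, C2, F4, G2, H1, M4, P6, Q4, R, R13, S4, T, U28, U7, V, W1} — 17 facts.

17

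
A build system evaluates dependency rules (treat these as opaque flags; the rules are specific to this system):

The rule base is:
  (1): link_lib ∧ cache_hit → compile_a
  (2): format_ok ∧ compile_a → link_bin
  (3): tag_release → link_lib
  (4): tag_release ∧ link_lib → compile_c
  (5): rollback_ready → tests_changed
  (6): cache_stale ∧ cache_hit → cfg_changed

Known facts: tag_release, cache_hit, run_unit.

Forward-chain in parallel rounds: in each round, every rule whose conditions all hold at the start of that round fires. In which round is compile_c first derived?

2

Round 1 — (3), derive link_lib.
Round 2 — (1), (4), derive compile_a, compile_c.
compile_c first appears in round 2.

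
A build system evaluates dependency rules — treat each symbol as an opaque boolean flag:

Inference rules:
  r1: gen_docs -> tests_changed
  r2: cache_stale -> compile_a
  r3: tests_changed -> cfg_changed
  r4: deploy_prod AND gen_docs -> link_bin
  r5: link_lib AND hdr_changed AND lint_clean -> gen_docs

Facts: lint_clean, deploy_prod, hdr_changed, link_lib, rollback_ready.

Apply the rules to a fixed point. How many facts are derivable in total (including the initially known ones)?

9

Round 1: r5 [link_lib AND hdr_changed AND lint_clean -> gen_docs]. Adds gen_docs.
Round 2: r1 [gen_docs -> tests_changed]; r4 [deploy_prod AND gen_docs -> link_bin]. Adds tests_changed, link_bin.
Round 3: r3 [tests_changed -> cfg_changed]. Adds cfg_changed.
Closure: {cfg_changed, deploy_prod, gen_docs, hdr_changed, link_bin, link_lib, lint_clean, rollback_ready, tests_changed} — 9 facts.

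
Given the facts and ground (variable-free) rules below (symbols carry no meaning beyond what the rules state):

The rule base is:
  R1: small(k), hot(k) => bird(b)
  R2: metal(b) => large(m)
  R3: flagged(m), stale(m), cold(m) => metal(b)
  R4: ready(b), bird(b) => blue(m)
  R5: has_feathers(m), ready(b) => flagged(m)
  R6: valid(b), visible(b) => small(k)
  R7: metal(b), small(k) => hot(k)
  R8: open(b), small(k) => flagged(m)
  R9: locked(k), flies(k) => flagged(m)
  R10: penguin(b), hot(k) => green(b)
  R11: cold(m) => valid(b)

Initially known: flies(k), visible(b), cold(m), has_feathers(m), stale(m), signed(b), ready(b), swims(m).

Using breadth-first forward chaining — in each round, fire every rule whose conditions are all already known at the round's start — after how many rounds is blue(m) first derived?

5

Round 1: R5 [has_feathers(m), ready(b) => flagged(m)]; R11 [cold(m) => valid(b)]. Adds flagged(m), valid(b).
Round 2: R3 [flagged(m), stale(m), cold(m) => metal(b)]; R6 [valid(b), visible(b) => small(k)]. Adds metal(b), small(k).
Round 3: R2 [metal(b) => large(m)]; R7 [metal(b), small(k) => hot(k)]. Adds large(m), hot(k).
Round 4: R1 [small(k), hot(k) => bird(b)]. Adds bird(b).
Round 5: R4 [ready(b), bird(b) => blue(m)]. Adds blue(m).
blue(m) first appears in round 5.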